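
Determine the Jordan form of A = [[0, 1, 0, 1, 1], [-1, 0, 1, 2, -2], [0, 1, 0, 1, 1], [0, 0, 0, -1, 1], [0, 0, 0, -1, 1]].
J = [[0, 1, 0, 0, 0], [0, 0, 1, 0, 0], [0, 0, 0, 0, 0], [0, 0, 0, 0, 1], [0, 0, 0, 0, 0]]

The characteristic polynomial is det(xI - A) = x^5, so the eigenvalues are 0 (algebraic multiplicity 5).

For λ = 0: rank(A) = 3, rank(A^2) = 1, rank(A^3) = 0. The eigenspace has dimension 5 - 3 = 2, so there are 2 Jordan blocks; the rank sequence gives block sizes [3, 2].

Assembling the blocks gives the Jordan form J above.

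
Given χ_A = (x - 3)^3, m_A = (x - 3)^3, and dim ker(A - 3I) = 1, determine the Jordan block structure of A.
Jordan blocks: (3, 3)

λ = 3: algebraic multiplicity 3 (exponent in χ_A), largest block size 3 (exponent in m_A), 1 block (geometric multiplicity). This forces block sizes [3].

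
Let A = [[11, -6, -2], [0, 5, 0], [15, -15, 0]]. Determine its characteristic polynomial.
xI - A = [[x - 11, 6, 2], [0, x - 5, 0], [-15, 15, x]].

Expanding det(xI - A) along the first row:
det(xI - A) = + (x - 11)·det([[x - 5, 0], [15, x]]) - (6)·det([[0, 0], [-15, x]]) + (2)·det([[0, x - 5], [-15, 15]]).

Evaluating gives χ_A(x) = x^3 - 16x^2 + 85x - 150 = (x - 6)(x - 5)^2.

χ_A(x) = (x - 6)(x - 5)^2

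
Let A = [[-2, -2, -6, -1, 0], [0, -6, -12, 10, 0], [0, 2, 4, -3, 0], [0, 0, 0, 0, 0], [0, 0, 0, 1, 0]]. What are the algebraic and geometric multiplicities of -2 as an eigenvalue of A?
algebraic multiplicity 2, geometric multiplicity 2

The characteristic polynomial is x^3(x + 2)^2, so the factor x + 2 appears with exponent 2: the algebraic multiplicity is 2.

rank(A + 2I) = 3, so the eigenspace has dimension 5 - 3 = 2: the geometric multiplicity is 2.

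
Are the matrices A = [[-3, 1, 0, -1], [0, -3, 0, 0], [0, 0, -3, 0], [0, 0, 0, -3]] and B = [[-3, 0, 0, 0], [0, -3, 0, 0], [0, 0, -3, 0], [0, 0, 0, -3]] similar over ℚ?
Both have characteristic polynomial (x + 3)^4, but the minimal polynomial of A is (x + 3)^2 while the minimal polynomial of B is x + 3. The minimal polynomial is a similarity invariant, so A and B are not similar.

No.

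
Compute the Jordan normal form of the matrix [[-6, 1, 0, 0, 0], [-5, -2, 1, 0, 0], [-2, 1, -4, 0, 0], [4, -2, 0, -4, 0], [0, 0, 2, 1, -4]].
The characteristic polynomial is det(xI - A) = (x + 4)^5, so the eigenvalues are -4 (algebraic multiplicity 5).

For λ = -4: rank(A + 4I) = 3, rank((A + 4I)^2) = 1, rank((A + 4I)^3) = 0. The eigenspace has dimension 5 - 3 = 2, so there are 2 Jordan blocks; the rank sequence gives block sizes [3, 2].

Assembling the blocks gives the Jordan form J above.

J = [[-4, 1, 0, 0, 0], [0, -4, 1, 0, 0], [0, 0, -4, 0, 0], [0, 0, 0, -4, 1], [0, 0, 0, 0, -4]]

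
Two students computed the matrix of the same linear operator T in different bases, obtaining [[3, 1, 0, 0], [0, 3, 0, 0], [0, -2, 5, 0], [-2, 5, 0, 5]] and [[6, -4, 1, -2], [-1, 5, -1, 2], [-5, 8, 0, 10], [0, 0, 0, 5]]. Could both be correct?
Two matrices over a field are similar if and only if they have the same invariant factors.

Both A and B have characteristic polynomial (x - 5)^2(x - 3)^2 and minimal polynomial (x - 5)(x - 3)^2. Computing further, both have invariant factors x - 5, (x - 5)(x - 3)^2. Hence A and B are similar.

Yes.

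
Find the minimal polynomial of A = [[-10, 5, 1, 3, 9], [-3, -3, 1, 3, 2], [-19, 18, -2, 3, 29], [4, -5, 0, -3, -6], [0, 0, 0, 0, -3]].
m_A(x) = (x + 3)^2(x + 5)^3

The characteristic polynomial factors as (x + 3)^2(x + 5)^3. The minimal polynomial is ∏(x - λ)^{k_λ} where k_λ is the size of the largest Jordan block at λ.

For λ = -5: rank(A + 5I) = 4, and the largest Jordan block has size 3 (the smallest k with rank((A + 5I)^k) = rank((A + 5I)^(k+1))).
For λ = -3: rank(A + 3I) = 4, and the largest Jordan block has size 2 (the smallest k with rank((A + 3I)^k) = rank((A + 3I)^(k+1))).

So m_A(x) = (x + 3)^2(x + 5)^3.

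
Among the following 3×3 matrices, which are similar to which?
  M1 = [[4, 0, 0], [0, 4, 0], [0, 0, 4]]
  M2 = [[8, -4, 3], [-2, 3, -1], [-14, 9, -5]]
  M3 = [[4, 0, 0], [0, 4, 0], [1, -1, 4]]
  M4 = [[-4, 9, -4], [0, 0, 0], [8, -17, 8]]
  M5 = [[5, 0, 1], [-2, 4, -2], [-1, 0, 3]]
4 classes: {M1}, {M2}, {M3, M5}, {M4}

Characteristic polynomials: χ_{M1} = (x - 4)^3, χ_{M2} = (x - 2)^3, χ_{M3} = (x - 4)^3, χ_{M4} = x^2(x - 4), χ_{M5} = (x - 4)^3.

{M1}: invariant factors x - 4, x - 4, x - 4.

{M2}: invariant factors (x - 2)^3.

{M3, M5}: invariant factors x - 4, (x - 4)^2.

{M4}: invariant factors x^2(x - 4).

Matrices are similar if and only if their invariant-factor lists agree; the partition into similarity classes is {M1}, {M2}, {M3, M5}, {M4}.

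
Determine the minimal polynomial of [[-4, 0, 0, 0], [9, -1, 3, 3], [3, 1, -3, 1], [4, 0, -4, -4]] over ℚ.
The characteristic polynomial factors as (x + 2)^2(x + 4)^2. The minimal polynomial is ∏(x - λ)^{k_λ} where k_λ is the size of the largest Jordan block at λ.

For λ = -4: rank(A + 4I) = 2, and the largest Jordan block has size 1 (the smallest k with rank((A + 4I)^k) = rank((A + 4I)^(k+1))).
For λ = -2: rank(A + 2I) = 3, and the largest Jordan block has size 2 (the smallest k with rank((A + 2I)^k) = rank((A + 2I)^(k+1))).

So m_A(x) = (x + 2)^2(x + 4).

m_A(x) = (x + 2)^2(x + 4)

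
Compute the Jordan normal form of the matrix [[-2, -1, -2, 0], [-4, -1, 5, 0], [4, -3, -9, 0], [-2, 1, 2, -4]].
The characteristic polynomial is det(xI - A) = (x + 4)^4, so the eigenvalues are -4 (algebraic multiplicity 4).

For λ = -4: rank(A + 4I) = 2, rank((A + 4I)^2) = 1, rank((A + 4I)^3) = 0. The eigenspace has dimension 4 - 2 = 2, so there are 2 Jordan blocks; the rank sequence gives block sizes [3, 1].

Assembling the blocks gives the Jordan form J above.

J = [[-4, 1, 0, 0], [0, -4, 1, 0], [0, 0, -4, 0], [0, 0, 0, -4]]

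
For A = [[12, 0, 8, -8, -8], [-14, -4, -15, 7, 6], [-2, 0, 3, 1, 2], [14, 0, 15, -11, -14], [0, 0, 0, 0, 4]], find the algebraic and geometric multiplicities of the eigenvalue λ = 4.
The characteristic polynomial is (x - 4)^3(x + 4)^2, so the factor x - 4 appears with exponent 3: the algebraic multiplicity is 3.

rank(A - 4I) = 3, so the eigenspace has dimension 5 - 3 = 2: the geometric multiplicity is 2.

Since 2 < 3, A is not diagonalizable.

algebraic multiplicity 3, geometric multiplicity 2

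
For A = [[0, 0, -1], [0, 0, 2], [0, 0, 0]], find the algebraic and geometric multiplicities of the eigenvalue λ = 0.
The characteristic polynomial is x^3, so the factor x appears with exponent 3: the algebraic multiplicity is 3.

rank(A) = 1, so the eigenspace has dimension 3 - 1 = 2: the geometric multiplicity is 2.

Since 2 < 3, A is not diagonalizable.

algebraic multiplicity 3, geometric multiplicity 2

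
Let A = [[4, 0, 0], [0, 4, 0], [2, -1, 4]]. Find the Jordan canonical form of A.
The characteristic polynomial is det(xI - A) = (x - 4)^3, so the eigenvalues are 4 (algebraic multiplicity 3).

For λ = 4: rank(A - 4I) = 1, rank((A - 4I)^2) = 0. The eigenspace has dimension 3 - 1 = 2, so there are 2 Jordan blocks; the rank sequence gives block sizes [2, 1].

Assembling the blocks gives the Jordan form J above.

J = [[4, 1, 0], [0, 4, 0], [0, 0, 4]]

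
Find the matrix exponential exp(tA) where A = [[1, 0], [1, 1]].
A has Jordan form J = [[1, 1], [0, 1]] with A = PJP^{-1}, so e^{tA} = P e^{tJ} P^{-1}.

For a Jordan block J_k(λ), e^{tJ_k(λ)} = e^{λt} · (I + tN + t^2 N^2/2! + ... + t^{k-1} N^{k-1}/(k-1)!) where N is the nilpotent superdiagonal part.

Assembling the blocks and conjugating back gives the entries of e^{tA} as shown above.

e^{tA} = [[e^{t}, 0], [t*e^{t}, e^{t}]]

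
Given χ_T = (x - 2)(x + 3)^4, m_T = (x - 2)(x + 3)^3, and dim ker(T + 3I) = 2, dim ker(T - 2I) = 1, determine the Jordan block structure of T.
λ = -3: algebraic multiplicity 4 (exponent in χ_T), largest block size 3 (exponent in m_T), 2 blocks (geometric multiplicity). These force block sizes [3, 1].
λ = 2: algebraic multiplicity 1 (exponent in χ_T), largest block size 1 (exponent in m_T), 1 block (geometric multiplicity). This forces block sizes [1].

Jordan blocks: (-3, 3), (-3, 1), (2, 1)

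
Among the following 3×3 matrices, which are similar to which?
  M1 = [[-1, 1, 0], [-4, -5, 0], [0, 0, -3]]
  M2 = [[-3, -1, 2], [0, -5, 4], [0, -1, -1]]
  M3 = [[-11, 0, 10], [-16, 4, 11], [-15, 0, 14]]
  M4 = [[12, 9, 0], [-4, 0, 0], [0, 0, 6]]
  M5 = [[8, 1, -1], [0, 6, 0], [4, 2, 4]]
3 classes: {M1, M2}, {M3}, {M4, M5}

Characteristic polynomials: χ_{M1} = (x + 3)^3, χ_{M2} = (x + 3)^3, χ_{M3} = (x - 4)^2(x + 1), χ_{M4} = (x - 6)^3, χ_{M5} = (x - 6)^3.

{M1, M2}: invariant factors x + 3, (x + 3)^2.

{M3}: invariant factors (x - 4)^2(x + 1).

{M4, M5}: invariant factors x - 6, (x - 6)^2.

Matrices are similar if and only if their invariant-factor lists agree; the partition into similarity classes is {M1, M2}, {M3}, {M4, M5}.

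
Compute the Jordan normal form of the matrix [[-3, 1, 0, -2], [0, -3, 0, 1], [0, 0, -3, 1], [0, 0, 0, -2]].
J = [[-3, 1, 0, 0], [0, -3, 0, 0], [0, 0, -3, 0], [0, 0, 0, -2]]

The characteristic polynomial is det(xI - A) = (x + 2)(x + 3)^3, so the eigenvalues are -3 (algebraic multiplicity 3), -2 (algebraic multiplicity 1).

For λ = -3: rank(A + 3I) = 2, rank((A + 3I)^2) = 1. The eigenspace has dimension 4 - 2 = 2, so there are 2 Jordan blocks; the rank sequence gives block sizes [2, 1].

For λ = -2: algebraic multiplicity 1 gives one 1×1 block.

Assembling the blocks gives the Jordan form J above.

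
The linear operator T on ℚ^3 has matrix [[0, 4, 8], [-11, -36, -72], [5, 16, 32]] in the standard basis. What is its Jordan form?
The characteristic polynomial is det(xI - A) = x(x + 2)^2, so the eigenvalues are -2 (algebraic multiplicity 2), 0 (algebraic multiplicity 1).

For λ = -2: rank(A + 2I) = 2, rank((A + 2I)^2) = 1. The eigenspace has dimension 3 - 2 = 1, so there is 1 Jordan block; the rank sequence gives block sizes [2].

For λ = 0: algebraic multiplicity 1 gives one 1×1 block.

Assembling the blocks gives the Jordan form J above.

J = [[-2, 1, 0], [0, -2, 0], [0, 0, 0]]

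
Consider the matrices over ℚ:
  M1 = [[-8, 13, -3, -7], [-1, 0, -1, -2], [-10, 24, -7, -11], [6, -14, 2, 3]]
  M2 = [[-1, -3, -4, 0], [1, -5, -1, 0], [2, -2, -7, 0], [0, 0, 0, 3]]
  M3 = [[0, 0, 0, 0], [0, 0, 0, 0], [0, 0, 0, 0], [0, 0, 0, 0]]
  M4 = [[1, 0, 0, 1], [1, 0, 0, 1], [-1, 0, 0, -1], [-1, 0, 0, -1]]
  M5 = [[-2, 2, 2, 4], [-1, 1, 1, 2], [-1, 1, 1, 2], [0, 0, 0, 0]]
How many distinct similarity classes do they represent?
4 classes: {M1}, {M2}, {M3}, {M4, M5}

Characteristic polynomials: χ_{M1} = (x + 3)^4, χ_{M2} = (x - 3)(x + 4)^2(x + 5), χ_{M3} = x^4, χ_{M4} = x^4, χ_{M5} = x^4.

{M1}: invariant factors (x + 3)^2, (x + 3)^2.

{M2}: invariant factors (x - 3)(x + 4)^2(x + 5).

{M3}: invariant factors x, x, x, x.

{M4, M5}: invariant factors x, x, x^2.

Matrices are similar if and only if their invariant-factor lists agree; the partition into similarity classes is {M1}, {M2}, {M3}, {M4, M5}.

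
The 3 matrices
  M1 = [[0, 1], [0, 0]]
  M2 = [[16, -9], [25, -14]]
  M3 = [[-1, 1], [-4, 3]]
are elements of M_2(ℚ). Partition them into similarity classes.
2 classes: {M1}, {M2, M3}

Characteristic polynomials: χ_{M1} = x^2, χ_{M2} = (x - 1)^2, χ_{M3} = (x - 1)^2.

{M1}: invariant factors x^2.

{M2, M3}: invariant factors (x - 1)^2.

Matrices are similar if and only if their invariant-factor lists agree; the partition into similarity classes is {M1}, {M2, M3}.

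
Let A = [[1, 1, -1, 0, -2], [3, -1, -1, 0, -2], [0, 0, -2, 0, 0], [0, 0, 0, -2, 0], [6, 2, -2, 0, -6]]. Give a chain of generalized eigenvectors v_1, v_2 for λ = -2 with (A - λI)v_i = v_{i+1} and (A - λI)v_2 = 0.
v_1 = [[0, 1, 0, 0, 0]]^T, v_2 = [[1, 1, 0, 0, 2]]^T

We seek v_1 ∈ ker((A + 2I)^2) \ ker(A + 2I), then set v_{i+1} = (A + 2I) v_i.

One such chain is v_1 = [[0, 1, 0, 0, 0]]^T, v_2 = [[1, 1, 0, 0, 2]]^T. Check: (A + 2I) v_2 = [[0, 0, 0, 0, 0]]^T = 0.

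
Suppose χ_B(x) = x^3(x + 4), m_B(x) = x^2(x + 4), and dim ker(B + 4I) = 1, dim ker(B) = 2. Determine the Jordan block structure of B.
λ = -4: algebraic multiplicity 1 (exponent in χ_B), largest block size 1 (exponent in m_B), 1 block (geometric multiplicity). This forces block sizes [1].
λ = 0: algebraic multiplicity 3 (exponent in χ_B), largest block size 2 (exponent in m_B), 2 blocks (geometric multiplicity). These force block sizes [2, 1].

Jordan blocks: (-4, 1), (0, 2), (0, 1)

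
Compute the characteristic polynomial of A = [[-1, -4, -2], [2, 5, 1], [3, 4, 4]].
xI - A = [[x + 1, 4, 2], [-2, x - 5, -1], [-3, -4, x - 4]].

Expanding det(xI - A) along the first row:
det(xI - A) = + (x + 1)·det([[x - 5, -1], [-4, x - 4]]) - (4)·det([[-2, -1], [-3, x - 4]]) + (2)·det([[-2, x - 5], [-3, -4]]).

Evaluating gives χ_A(x) = x^3 - 8x^2 + 21x - 18 = (x - 3)^2(x - 2).

χ_A(x) = (x - 3)^2(x - 2)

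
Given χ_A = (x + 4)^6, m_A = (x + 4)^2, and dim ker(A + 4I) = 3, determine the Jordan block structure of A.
Jordan blocks: (-4, 2), (-4, 2), (-4, 2)

λ = -4: algebraic multiplicity 6 (exponent in χ_A), largest block size 2 (exponent in m_A), 3 blocks (geometric multiplicity). These force block sizes [2, 2, 2].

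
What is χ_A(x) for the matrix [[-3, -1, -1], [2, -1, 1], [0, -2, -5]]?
xI - A = [[x + 3, 1, 1], [-2, x + 1, -1], [0, 2, x + 5]].

Expanding det(xI - A) along the first row:
det(xI - A) = + (x + 3)·det([[x + 1, -1], [2, x + 5]]) - (1)·det([[-2, -1], [0, x + 5]]) + (1)·det([[-2, x + 1], [0, 2]]).

Evaluating gives χ_A(x) = x^3 + 9x^2 + 27x + 27 = (x + 3)^3.

χ_A(x) = (x + 3)^3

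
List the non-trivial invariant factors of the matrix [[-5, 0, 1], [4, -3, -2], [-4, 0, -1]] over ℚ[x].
The Jordan structure of A has elementary divisors (x + 3)^2, (x + 3). Arranging the block sizes at each eigenvalue in decreasing order and taking row products gives the invariant factors.

Invariant factors (smallest first, each dividing the next): x + 3, (x + 3)^2.

Check: the last factor (x + 3)^2 is the minimal polynomial, and the product (x + 3)^3 is the characteristic polynomial.

x + 3, (x + 3)^2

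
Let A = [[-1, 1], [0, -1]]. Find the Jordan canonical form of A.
J = [[-1, 1], [0, -1]]

The characteristic polynomial is det(xI - A) = (x + 1)^2, so the eigenvalues are -1 (algebraic multiplicity 2).

For λ = -1: rank(A + I) = 1, rank((A + I)^2) = 0. The eigenspace has dimension 2 - 1 = 1, so there is 1 Jordan block; the rank sequence gives block sizes [2].

Assembling the blocks gives the Jordan form J above.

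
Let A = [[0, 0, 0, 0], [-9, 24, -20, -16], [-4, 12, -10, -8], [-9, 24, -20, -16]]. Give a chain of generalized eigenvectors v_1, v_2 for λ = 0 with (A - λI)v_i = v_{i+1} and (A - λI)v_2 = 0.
We seek v_1 ∈ ker(A^2) \ ker(A), then set v_{i+1} = A v_i.

One such chain is v_1 = [[-1, 2, 1, 2]]^T, v_2 = [[0, 5, 2, 5]]^T. Check: A v_2 = [[0, 0, 0, 0]]^T = 0.

v_1 = [[-1, 2, 1, 2]]^T, v_2 = [[0, 5, 2, 5]]^T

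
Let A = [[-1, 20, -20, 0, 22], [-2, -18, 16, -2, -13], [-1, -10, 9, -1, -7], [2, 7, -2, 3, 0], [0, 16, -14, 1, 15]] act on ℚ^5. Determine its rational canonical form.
The invariant factors of A (the non-unit diagonal entries of the Smith normal form of xI - A over ℚ[x]) are (x - 5)(x - 3)(x^3 - x + 1), each dividing the next. The characteristic polynomial is their product, (x - 5)(x - 3)(x^3 - x + 1).

The rational canonical form is the block-diagonal matrix of companion matrices C(f_i):
R = [[0, 0, 0, 0, -15], [1, 0, 0, 0, 23], [0, 1, 0, 0, -9], [0, 0, 1, 0, -14], [0, 0, 0, 1, 8]].

Note the characteristic polynomial does not split into linear factors over ℚ, so A has no Jordan form over ℚ; the rational canonical form exists over any field.

R = [[0, 0, 0, 0, -15], [1, 0, 0, 0, 23], [0, 1, 0, 0, -9], [0, 0, 1, 0, -14], [0, 0, 0, 1, 8]]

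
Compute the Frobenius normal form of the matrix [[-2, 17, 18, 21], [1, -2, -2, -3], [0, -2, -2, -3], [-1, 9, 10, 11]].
R = [[0, 0, 0, 4], [1, 0, 0, -5], [0, 1, 0, -3], [0, 0, 1, 5]]

The invariant factors of A (the non-unit diagonal entries of the Smith normal form of xI - A over ℚ[x]) are (x - 4)(x - 1)^2(x + 1), each dividing the next. The characteristic polynomial is their product, (x - 4)(x - 1)^2(x + 1).

The rational canonical form is the block-diagonal matrix of companion matrices C(f_i):
R = [[0, 0, 0, 4], [1, 0, 0, -5], [0, 1, 0, -3], [0, 0, 1, 5]].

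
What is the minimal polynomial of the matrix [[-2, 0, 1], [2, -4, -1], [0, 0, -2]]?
m_A(x) = (x + 2)^2(x + 4)

The characteristic polynomial factors as (x + 2)^2(x + 4). The minimal polynomial is ∏(x - λ)^{k_λ} where k_λ is the size of the largest Jordan block at λ.

For λ = -4: rank(A + 4I) = 2, and the largest Jordan block has size 1 (the smallest k with rank((A + 4I)^k) = rank((A + 4I)^(k+1))).
For λ = -2: rank(A + 2I) = 2, and the largest Jordan block has size 2 (the smallest k with rank((A + 2I)^k) = rank((A + 2I)^(k+1))).

So m_A(x) = (x + 2)^2(x + 4).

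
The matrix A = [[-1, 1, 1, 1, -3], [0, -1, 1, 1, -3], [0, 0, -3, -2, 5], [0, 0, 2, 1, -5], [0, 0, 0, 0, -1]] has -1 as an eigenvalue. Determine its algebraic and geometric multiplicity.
The characteristic polynomial is (x + 1)^5, so the factor x + 1 appears with exponent 5: the algebraic multiplicity is 5.

rank(A + I) = 3, so the eigenspace has dimension 5 - 3 = 2: the geometric multiplicity is 2.

Since 2 < 5, A is not diagonalizable.

algebraic multiplicity 5, geometric multiplicity 2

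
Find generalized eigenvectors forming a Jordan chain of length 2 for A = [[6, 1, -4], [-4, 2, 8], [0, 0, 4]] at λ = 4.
We seek v_1 ∈ ker((A - 4I)^2) \ ker(A - 4I), then set v_{i+1} = (A - 4I) v_i.

One such chain is v_1 = [[0, 1, 0]]^T, v_2 = [[1, -2, 0]]^T. Check: (A - 4I) v_2 = [[0, 0, 0]]^T = 0.

v_1 = [[0, 1, 0]]^T, v_2 = [[1, -2, 0]]^T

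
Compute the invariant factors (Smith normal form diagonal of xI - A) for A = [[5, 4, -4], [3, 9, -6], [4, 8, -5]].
x - 3, (x - 3)^2

The Jordan structure of A has elementary divisors (x - 3)^2, (x - 3). Arranging the block sizes at each eigenvalue in decreasing order and taking row products gives the invariant factors.

Invariant factors (smallest first, each dividing the next): x - 3, (x - 3)^2.

Check: the last factor (x - 3)^2 is the minimal polynomial, and the product (x - 3)^3 is the characteristic polynomial.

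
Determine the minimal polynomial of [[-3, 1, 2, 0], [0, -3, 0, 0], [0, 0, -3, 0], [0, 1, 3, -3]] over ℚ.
The characteristic polynomial factors as (x + 3)^4. The minimal polynomial is ∏(x - λ)^{k_λ} where k_λ is the size of the largest Jordan block at λ.

For λ = -3: rank(A + 3I) = 2, and the largest Jordan block has size 2 (the smallest k with rank((A + 3I)^k) = rank((A + 3I)^(k+1))).

So m_A(x) = (x + 3)^2.

m_A(x) = (x + 3)^2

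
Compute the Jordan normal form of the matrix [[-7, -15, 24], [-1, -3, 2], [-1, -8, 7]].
J = [[-4, 1, 0], [0, -4, 0], [0, 0, 5]]

The characteristic polynomial is det(xI - A) = (x - 5)(x + 4)^2, so the eigenvalues are -4 (algebraic multiplicity 2), 5 (algebraic multiplicity 1).

For λ = -4: rank(A + 4I) = 2, rank((A + 4I)^2) = 1. The eigenspace has dimension 3 - 2 = 1, so there is 1 Jordan block; the rank sequence gives block sizes [2].

For λ = 5: algebraic multiplicity 1 gives one 1×1 block.

Assembling the blocks gives the Jordan form J above.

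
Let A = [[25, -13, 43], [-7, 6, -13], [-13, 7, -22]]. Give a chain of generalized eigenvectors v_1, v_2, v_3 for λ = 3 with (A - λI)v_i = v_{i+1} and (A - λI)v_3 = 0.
We seek v_1 ∈ ker((A - 3I)^3) \ ker((A - 3I)^2), then set v_{i+1} = (A - 3I) v_i.

One such chain is v_1 = [[-2, 0, 1]]^T, v_2 = [[-1, 1, 1]]^T, v_3 = [[8, -3, -5]]^T. Check: (A - 3I) v_3 = [[0, 0, 0]]^T = 0.

v_1 = [[-2, 0, 1]]^T, v_2 = [[-1, 1, 1]]^T, v_3 = [[8, -3, -5]]^T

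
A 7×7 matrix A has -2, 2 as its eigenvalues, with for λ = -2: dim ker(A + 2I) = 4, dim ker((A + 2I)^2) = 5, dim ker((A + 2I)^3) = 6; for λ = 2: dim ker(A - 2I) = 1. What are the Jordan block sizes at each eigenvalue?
Jordan blocks: (-2, 3), (-2, 1), (-2, 1), (-2, 1), (2, 1)

λ = -2: successive nullity increments [4, 1, 1] count blocks of size ≥ k; block sizes are [3, 1, 1, 1].
λ = 2: successive nullity increments [1] count blocks of size ≥ k; block sizes are [1].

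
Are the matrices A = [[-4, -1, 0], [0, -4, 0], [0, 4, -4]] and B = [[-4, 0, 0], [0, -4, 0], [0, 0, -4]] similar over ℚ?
Both have characteristic polynomial (x + 4)^3, but the minimal polynomial of A is (x + 4)^2 while the minimal polynomial of B is x + 4. The minimal polynomial is a similarity invariant, so A and B are not similar.

No.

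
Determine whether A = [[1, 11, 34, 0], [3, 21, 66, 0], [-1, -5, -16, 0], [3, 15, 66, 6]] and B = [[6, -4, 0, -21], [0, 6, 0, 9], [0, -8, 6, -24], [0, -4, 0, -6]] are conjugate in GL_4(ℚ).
Two matrices over a field are similar if and only if they have the same invariant factors.

Both A and B have characteristic polynomial x^2(x - 6)^2 and minimal polynomial x^2(x - 6). Computing further, both have invariant factors x - 6, x^2(x - 6). Hence A and B are similar.

Yes.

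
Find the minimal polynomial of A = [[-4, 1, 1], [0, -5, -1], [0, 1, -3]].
m_A(x) = (x + 4)^2

The characteristic polynomial factors as (x + 4)^3. The minimal polynomial is ∏(x - λ)^{k_λ} where k_λ is the size of the largest Jordan block at λ.

For λ = -4: rank(A + 4I) = 1, and the largest Jordan block has size 2 (the smallest k with rank((A + 4I)^k) = rank((A + 4I)^(k+1))).

So m_A(x) = (x + 4)^2.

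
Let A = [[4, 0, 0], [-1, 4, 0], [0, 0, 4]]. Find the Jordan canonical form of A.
The characteristic polynomial is det(xI - A) = (x - 4)^3, so the eigenvalues are 4 (algebraic multiplicity 3).

For λ = 4: rank(A - 4I) = 1, rank((A - 4I)^2) = 0. The eigenspace has dimension 3 - 1 = 2, so there are 2 Jordan blocks; the rank sequence gives block sizes [2, 1].

Assembling the blocks gives the Jordan form J above.

J = [[4, 1, 0], [0, 4, 0], [0, 0, 4]]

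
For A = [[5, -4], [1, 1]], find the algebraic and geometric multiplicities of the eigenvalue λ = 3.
The characteristic polynomial is (x - 3)^2, so the factor x - 3 appears with exponent 2: the algebraic multiplicity is 2.

rank(A - 3I) = 1, so the eigenspace has dimension 2 - 1 = 1: the geometric multiplicity is 1.

Since 1 < 2, A is not diagonalizable.

algebraic multiplicity 2, geometric multiplicity 1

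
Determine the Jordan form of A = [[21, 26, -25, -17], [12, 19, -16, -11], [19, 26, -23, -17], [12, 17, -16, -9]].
The characteristic polynomial is det(xI - A) = (x - 2)^4, so the eigenvalues are 2 (algebraic multiplicity 4).

For λ = 2: rank(A - 2I) = 2, rank((A - 2I)^2) = 1, rank((A - 2I)^3) = 0. The eigenspace has dimension 4 - 2 = 2, so there are 2 Jordan blocks; the rank sequence gives block sizes [3, 1].

Assembling the blocks gives the Jordan form J above.

J = [[2, 1, 0, 0], [0, 2, 1, 0], [0, 0, 2, 0], [0, 0, 0, 2]]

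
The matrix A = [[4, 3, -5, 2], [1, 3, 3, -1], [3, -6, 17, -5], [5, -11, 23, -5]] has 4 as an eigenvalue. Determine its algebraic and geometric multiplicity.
algebraic multiplicity 1, geometric multiplicity 1

The characteristic polynomial is (x - 5)^3(x - 4), so the factor x - 4 appears with exponent 1: the algebraic multiplicity is 1.

rank(A - 4I) = 3, so the eigenspace has dimension 4 - 3 = 1: the geometric multiplicity is 1.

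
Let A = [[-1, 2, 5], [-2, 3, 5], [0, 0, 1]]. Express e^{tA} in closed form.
e^{tA} = [[(1 - 2*t)*e^{t}, 2*t*e^{t}, 5*t*e^{t}], [-2*t*e^{t}, (2*t + 1)*e^{t}, 5*t*e^{t}], [0, 0, e^{t}]]

A has Jordan form J = [[1, 1, 0], [0, 1, 0], [0, 0, 1]] with A = PJP^{-1}, so e^{tA} = P e^{tJ} P^{-1}.

For a Jordan block J_k(λ), e^{tJ_k(λ)} = e^{λt} · (I + tN + t^2 N^2/2! + ... + t^{k-1} N^{k-1}/(k-1)!) where N is the nilpotent superdiagonal part.

Assembling the blocks and conjugating back gives the entries of e^{tA} as shown above.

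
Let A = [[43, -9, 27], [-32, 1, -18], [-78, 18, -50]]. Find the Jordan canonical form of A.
The characteristic polynomial is det(xI - A) = (x - 4)(x + 5)^2, so the eigenvalues are -5 (algebraic multiplicity 2), 4 (algebraic multiplicity 1).

For λ = -5: rank(A + 5I) = 2, rank((A + 5I)^2) = 1. The eigenspace has dimension 3 - 2 = 1, so there is 1 Jordan block; the rank sequence gives block sizes [2].

For λ = 4: algebraic multiplicity 1 gives one 1×1 block.

Assembling the blocks gives the Jordan form J above.

J = [[-5, 1, 0], [0, -5, 0], [0, 0, 4]]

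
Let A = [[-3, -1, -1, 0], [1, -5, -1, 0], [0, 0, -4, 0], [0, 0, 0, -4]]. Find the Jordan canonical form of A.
J = [[-4, 1, 0, 0], [0, -4, 0, 0], [0, 0, -4, 0], [0, 0, 0, -4]]

The characteristic polynomial is det(xI - A) = (x + 4)^4, so the eigenvalues are -4 (algebraic multiplicity 4).

For λ = -4: rank(A + 4I) = 1, rank((A + 4I)^2) = 0. The eigenspace has dimension 4 - 1 = 3, so there are 3 Jordan blocks; the rank sequence gives block sizes [2, 1, 1].

Assembling the blocks gives the Jordan form J above.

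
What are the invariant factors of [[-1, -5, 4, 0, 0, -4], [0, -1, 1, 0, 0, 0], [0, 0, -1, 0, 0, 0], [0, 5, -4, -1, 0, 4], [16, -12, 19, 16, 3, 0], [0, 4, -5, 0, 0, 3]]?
The Jordan structure of A has elementary divisors (x + 1)^3, (x + 1), (x - 3), (x - 3). Arranging the block sizes at each eigenvalue in decreasing order and taking row products gives the invariant factors.

Invariant factors (smallest first, each dividing the next): (x - 3)(x + 1), (x - 3)(x + 1)^3.

Check: the last factor (x - 3)(x + 1)^3 is the minimal polynomial, and the product (x - 3)^2(x + 1)^4 is the characteristic polynomial.

(x - 3)(x + 1), (x - 3)(x + 1)^3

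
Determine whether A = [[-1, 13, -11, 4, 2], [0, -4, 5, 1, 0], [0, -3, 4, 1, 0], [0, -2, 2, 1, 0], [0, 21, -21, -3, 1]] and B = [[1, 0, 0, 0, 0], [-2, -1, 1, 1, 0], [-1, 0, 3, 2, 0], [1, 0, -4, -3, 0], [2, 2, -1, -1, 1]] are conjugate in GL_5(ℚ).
Two matrices over a field are similar if and only if they have the same invariant factors.

Both A and B have characteristic polynomial (x - 1)^3(x + 1)^2 and minimal polynomial (x - 1)^2(x + 1)^2. Computing further, both have invariant factors x - 1, (x - 1)^2(x + 1)^2. Hence A and B are similar.

Yes.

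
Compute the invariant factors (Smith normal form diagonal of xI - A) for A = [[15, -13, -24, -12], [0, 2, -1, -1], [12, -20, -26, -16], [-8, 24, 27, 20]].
(x - 4)^3(x + 1)

The Jordan structure of A has elementary divisors (x + 1), (x - 4)^3. Arranging the block sizes at each eigenvalue in decreasing order and taking row products gives the invariant factors.

Invariant factors (smallest first, each dividing the next): (x - 4)^3(x + 1).

Check: the last factor (x - 4)^3(x + 1) is the minimal polynomial, and the product (x - 4)^3(x + 1) is the characteristic polynomial.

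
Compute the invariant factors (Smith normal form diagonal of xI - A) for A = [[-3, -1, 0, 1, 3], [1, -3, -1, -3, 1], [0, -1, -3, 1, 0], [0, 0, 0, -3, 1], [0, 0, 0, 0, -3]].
The Jordan structure of A has elementary divisors (x + 3)^3, (x + 3)^2. Arranging the block sizes at each eigenvalue in decreasing order and taking row products gives the invariant factors.

Invariant factors (smallest first, each dividing the next): (x + 3)^2, (x + 3)^3.

Check: the last factor (x + 3)^3 is the minimal polynomial, and the product (x + 3)^5 is the characteristic polynomial.

(x + 3)^2, (x + 3)^3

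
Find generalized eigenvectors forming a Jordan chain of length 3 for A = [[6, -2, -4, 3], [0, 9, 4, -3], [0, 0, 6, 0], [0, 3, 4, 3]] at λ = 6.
v_1 = [[0, 0, 1, 1]]^T, v_2 = [[-1, 1, 0, 1]]^T, v_3 = [[1, 0, 0, 0]]^T

We seek v_1 ∈ ker((A - 6I)^3) \ ker((A - 6I)^2), then set v_{i+1} = (A - 6I) v_i.

One such chain is v_1 = [[0, 0, 1, 1]]^T, v_2 = [[-1, 1, 0, 1]]^T, v_3 = [[1, 0, 0, 0]]^T. Check: (A - 6I) v_3 = [[0, 0, 0, 0]]^T = 0.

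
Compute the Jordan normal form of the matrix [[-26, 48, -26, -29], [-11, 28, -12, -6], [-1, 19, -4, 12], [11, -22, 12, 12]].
The characteristic polynomial is det(xI - A) = (x - 6)^2(x + 1)^2, so the eigenvalues are -1 (algebraic multiplicity 2), 6 (algebraic multiplicity 2).

For λ = -1: rank(A + I) = 3, rank((A + I)^2) = 2. The eigenspace has dimension 4 - 3 = 1, so there is 1 Jordan block; the rank sequence gives block sizes [2].

For λ = 6: rank(A - 6I) = 3, rank((A - 6I)^2) = 2. The eigenspace has dimension 4 - 3 = 1, so there is 1 Jordan block; the rank sequence gives block sizes [2].

Assembling the blocks gives the Jordan form J above.

J = [[-1, 1, 0, 0], [0, -1, 0, 0], [0, 0, 6, 1], [0, 0, 0, 6]]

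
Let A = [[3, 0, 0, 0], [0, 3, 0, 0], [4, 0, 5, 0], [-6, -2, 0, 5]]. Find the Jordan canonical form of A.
The characteristic polynomial is det(xI - A) = (x - 5)^2(x - 3)^2, so the eigenvalues are 3 (algebraic multiplicity 2), 5 (algebraic multiplicity 2).

For λ = 3: rank(A - 3I) = 2. The eigenspace has dimension 4 - 2 = 2, so there are 2 Jordan blocks; the rank sequence gives block sizes [1, 1].

For λ = 5: rank(A - 5I) = 2. The eigenspace has dimension 4 - 2 = 2, so there are 2 Jordan blocks; the rank sequence gives block sizes [1, 1].

Assembling the blocks gives the Jordan form J above.

J = [[3, 0, 0, 0], [0, 3, 0, 0], [0, 0, 5, 0], [0, 0, 0, 5]]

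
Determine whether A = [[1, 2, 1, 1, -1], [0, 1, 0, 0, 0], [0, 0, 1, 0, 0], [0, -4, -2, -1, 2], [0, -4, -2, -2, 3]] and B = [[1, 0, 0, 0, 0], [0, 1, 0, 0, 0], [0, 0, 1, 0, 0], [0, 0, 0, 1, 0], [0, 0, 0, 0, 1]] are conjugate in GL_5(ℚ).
Both have characteristic polynomial (x - 1)^5, but the minimal polynomial of A is (x - 1)^2 while the minimal polynomial of B is x - 1. The minimal polynomial is a similarity invariant, so A and B are not similar.

No.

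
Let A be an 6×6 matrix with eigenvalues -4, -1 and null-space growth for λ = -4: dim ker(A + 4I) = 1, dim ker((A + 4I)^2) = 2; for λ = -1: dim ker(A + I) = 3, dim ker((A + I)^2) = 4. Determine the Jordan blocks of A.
Jordan blocks: (-4, 2), (-1, 2), (-1, 1), (-1, 1)

λ = -4: successive nullity increments [1, 1] count blocks of size ≥ k; block sizes are [2].
λ = -1: successive nullity increments [3, 1] count blocks of size ≥ k; block sizes are [2, 1, 1].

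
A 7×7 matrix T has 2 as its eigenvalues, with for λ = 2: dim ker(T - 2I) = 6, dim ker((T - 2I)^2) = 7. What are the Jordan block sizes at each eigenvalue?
Jordan blocks: (2, 2), (2, 1), (2, 1), (2, 1), (2, 1), (2, 1)

λ = 2: successive nullity increments [6, 1] count blocks of size ≥ k; block sizes are [2, 1, 1, 1, 1, 1].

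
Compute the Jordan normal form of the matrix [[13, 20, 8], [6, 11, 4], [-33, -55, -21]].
The characteristic polynomial is det(xI - A) = (x - 1)^3, so the eigenvalues are 1 (algebraic multiplicity 3).

For λ = 1: rank(A - I) = 1, rank((A - I)^2) = 0. The eigenspace has dimension 3 - 1 = 2, so there are 2 Jordan blocks; the rank sequence gives block sizes [2, 1].

Assembling the blocks gives the Jordan form J above.

J = [[1, 1, 0], [0, 1, 0], [0, 0, 1]]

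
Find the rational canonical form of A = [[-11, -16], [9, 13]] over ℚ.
R = [[0, -1], [1, 2]]

The invariant factors of A (the non-unit diagonal entries of the Smith normal form of xI - A over ℚ[x]) are (x - 1)^2, each dividing the next. The characteristic polynomial is their product, (x - 1)^2.

The rational canonical form is the block-diagonal matrix of companion matrices C(f_i):
R = [[0, -1], [1, 2]].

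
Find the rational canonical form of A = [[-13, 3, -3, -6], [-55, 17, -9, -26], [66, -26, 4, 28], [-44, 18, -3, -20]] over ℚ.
The invariant factors of A (the non-unit diagonal entries of the Smith normal form of xI - A over ℚ[x]) are (x + 2)(x + 4), (x + 2)(x + 4), each dividing the next. The characteristic polynomial is their product, (x + 2)^2(x + 4)^2.

The rational canonical form is the block-diagonal matrix of companion matrices C(f_i):
R = [[0, -8, 0, 0], [1, -6, 0, 0], [0, 0, 0, -8], [0, 0, 1, -6]].

R = [[0, -8, 0, 0], [1, -6, 0, 0], [0, 0, 0, -8], [0, 0, 1, -6]]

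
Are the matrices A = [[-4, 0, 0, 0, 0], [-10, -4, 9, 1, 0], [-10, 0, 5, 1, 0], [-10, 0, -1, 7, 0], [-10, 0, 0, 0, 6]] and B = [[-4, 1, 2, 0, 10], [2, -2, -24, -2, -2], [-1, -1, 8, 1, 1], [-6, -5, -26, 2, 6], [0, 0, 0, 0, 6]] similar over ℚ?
Both have characteristic polynomial (x - 6)^3(x + 4)^2, but the minimal polynomial of A is (x - 6)^2(x + 4) while the minimal polynomial of B is (x - 6)^2(x + 4)^2. The minimal polynomial is a similarity invariant, so A and B are not similar.

No.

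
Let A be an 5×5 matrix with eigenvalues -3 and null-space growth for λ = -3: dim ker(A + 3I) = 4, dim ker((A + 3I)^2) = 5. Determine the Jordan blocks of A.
Jordan blocks: (-3, 2), (-3, 1), (-3, 1), (-3, 1)

λ = -3: successive nullity increments [4, 1] count blocks of size ≥ k; block sizes are [2, 1, 1, 1].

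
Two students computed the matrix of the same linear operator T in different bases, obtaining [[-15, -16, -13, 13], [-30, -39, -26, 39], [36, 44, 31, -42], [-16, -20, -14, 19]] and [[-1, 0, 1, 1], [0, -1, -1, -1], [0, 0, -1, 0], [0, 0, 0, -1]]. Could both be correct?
Both have characteristic polynomial (x + 1)^4 and minimal polynomial (x + 1)^2. But rank(A + I) = 2 for A while rank(B + I) = 1 for B, so the number of Jordan blocks at λ = -1 differs. A and B are not similar.

No.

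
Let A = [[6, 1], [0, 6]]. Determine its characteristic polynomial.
χ_A(x) = (x - 6)^2

xI - A = [[x - 6, -1], [0, x - 6]].

Expanding det(xI - A) along the first row:
det(xI - A) = + (x - 6)·det([[x - 6]]) - (-1)·det([[0]]).

Evaluating gives χ_A(x) = x^2 - 12x + 36 = (x - 6)^2.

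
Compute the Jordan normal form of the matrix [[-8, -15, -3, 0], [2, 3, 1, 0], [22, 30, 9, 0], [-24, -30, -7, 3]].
J = [[-2, 0, 0, 0], [0, 3, 1, 0], [0, 0, 3, 0], [0, 0, 0, 3]]

The characteristic polynomial is det(xI - A) = (x - 3)^3(x + 2), so the eigenvalues are -2 (algebraic multiplicity 1), 3 (algebraic multiplicity 3).

For λ = -2: algebraic multiplicity 1 gives one 1×1 block.

For λ = 3: rank(A - 3I) = 2, rank((A - 3I)^2) = 1. The eigenspace has dimension 4 - 2 = 2, so there are 2 Jordan blocks; the rank sequence gives block sizes [2, 1].

Assembling the blocks gives the Jordan form J above.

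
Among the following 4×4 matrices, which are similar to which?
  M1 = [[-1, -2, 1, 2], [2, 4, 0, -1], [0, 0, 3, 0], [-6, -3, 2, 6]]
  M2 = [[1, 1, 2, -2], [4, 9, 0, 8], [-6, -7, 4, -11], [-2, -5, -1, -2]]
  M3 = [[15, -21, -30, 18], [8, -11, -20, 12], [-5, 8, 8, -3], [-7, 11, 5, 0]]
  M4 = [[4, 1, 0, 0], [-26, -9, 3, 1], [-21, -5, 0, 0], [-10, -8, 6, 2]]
Characteristic polynomials: χ_{M1} = (x - 3)^4, χ_{M2} = (x - 3)^4, χ_{M3} = (x - 3)^4, χ_{M4} = x(x + 1)^3.

{M1, M2, M3}: invariant factors (x - 3)^2, (x - 3)^2.

{M4}: invariant factors x(x + 1)^3.

Matrices are similar if and only if their invariant-factor lists agree; the partition into similarity classes is {M1, M2, M3}, {M4}.

2 classes: {M1, M2, M3}, {M4}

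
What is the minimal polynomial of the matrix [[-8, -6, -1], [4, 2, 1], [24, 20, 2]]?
The characteristic polynomial factors as x^2(x + 4). The minimal polynomial is ∏(x - λ)^{k_λ} where k_λ is the size of the largest Jordan block at λ.

For λ = -4: rank(A + 4I) = 2, and the largest Jordan block has size 1 (the smallest k with rank((A + 4I)^k) = rank((A + 4I)^(k+1))).
For λ = 0: rank(A) = 2, and the largest Jordan block has size 2 (the smallest k with rank(A^k) = rank(A^(k+1))).

So m_A(x) = x^2(x + 4).

m_A(x) = x^2(x + 4)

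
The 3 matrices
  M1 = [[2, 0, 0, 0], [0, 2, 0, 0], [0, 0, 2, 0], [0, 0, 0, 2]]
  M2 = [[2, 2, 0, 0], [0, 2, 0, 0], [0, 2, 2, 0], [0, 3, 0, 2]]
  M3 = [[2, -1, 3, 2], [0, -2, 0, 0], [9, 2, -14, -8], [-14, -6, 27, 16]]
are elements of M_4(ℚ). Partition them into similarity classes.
Characteristic polynomials: χ_{M1} = (x - 2)^4, χ_{M2} = (x - 2)^4, χ_{M3} = (x - 3)^2(x + 2)^2.

{M1}: invariant factors x - 2, x - 2, x - 2, x - 2.

{M2}: invariant factors x - 2, x - 2, (x - 2)^2.

{M3}: invariant factors (x - 3)^2(x + 2)^2.

Matrices are similar if and only if their invariant-factor lists agree; the partition into similarity classes is {M1}, {M2}, {M3}.

3 classes: {M1}, {M2}, {M3}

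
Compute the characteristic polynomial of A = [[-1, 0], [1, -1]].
xI - A = [[x + 1, 0], [-1, x + 1]].

Expanding det(xI - A) along the first row:
det(xI - A) = + (x + 1)·det([[x + 1]]) - (0)·det([[-1]]).

Evaluating gives χ_A(x) = x^2 + 2x + 1 = (x + 1)^2.

χ_A(x) = (x + 1)^2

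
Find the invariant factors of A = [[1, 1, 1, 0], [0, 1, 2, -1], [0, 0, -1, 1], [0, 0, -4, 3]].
(x - 1)^2, (x - 1)^2

The Jordan structure of A has elementary divisors (x - 1)^2, (x - 1)^2. Arranging the block sizes at each eigenvalue in decreasing order and taking row products gives the invariant factors.

Invariant factors (smallest first, each dividing the next): (x - 1)^2, (x - 1)^2.

Check: the last factor (x - 1)^2 is the minimal polynomial, and the product (x - 1)^4 is the characteristic polynomial.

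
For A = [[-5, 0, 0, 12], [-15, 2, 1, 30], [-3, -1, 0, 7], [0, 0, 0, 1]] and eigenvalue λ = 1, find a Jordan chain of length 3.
v_1 = [[2, -2, 2, 1]]^T, v_2 = [[0, 0, 1, 0]]^T, v_3 = [[0, 1, -1, 0]]^T

We seek v_1 ∈ ker((A - I)^3) \ ker((A - I)^2), then set v_{i+1} = (A - I) v_i.

One such chain is v_1 = [[2, -2, 2, 1]]^T, v_2 = [[0, 0, 1, 0]]^T, v_3 = [[0, 1, -1, 0]]^T. Check: (A - I) v_3 = [[0, 0, 0, 0]]^T = 0.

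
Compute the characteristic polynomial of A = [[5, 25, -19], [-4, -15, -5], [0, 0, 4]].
xI - A = [[x - 5, -25, 19], [4, x + 15, 5], [0, 0, x - 4]].

Expanding det(xI - A) along the first row:
det(xI - A) = + (x - 5)·det([[x + 15, 5], [0, x - 4]]) - (-25)·det([[4, 5], [0, x - 4]]) + (19)·det([[4, x + 15], [0, 0]]).

Evaluating gives χ_A(x) = x^3 + 6x^2 - 15x - 100 = (x - 4)(x + 5)^2.

χ_A(x) = (x - 4)(x + 5)^2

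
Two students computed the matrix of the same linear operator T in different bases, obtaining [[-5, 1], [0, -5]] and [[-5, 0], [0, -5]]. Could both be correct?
No.

Both have characteristic polynomial (x + 5)^2, but the minimal polynomial of A is (x + 5)^2 while the minimal polynomial of B is x + 5. The minimal polynomial is a similarity invariant, so A and B are not similar.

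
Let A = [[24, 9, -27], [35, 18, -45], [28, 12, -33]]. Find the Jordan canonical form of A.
J = [[3, 1, 0], [0, 3, 0], [0, 0, 3]]

The characteristic polynomial is det(xI - A) = (x - 3)^3, so the eigenvalues are 3 (algebraic multiplicity 3).

For λ = 3: rank(A - 3I) = 1, rank((A - 3I)^2) = 0. The eigenspace has dimension 3 - 1 = 2, so there are 2 Jordan blocks; the rank sequence gives block sizes [2, 1].

Assembling the blocks gives the Jordan form J above.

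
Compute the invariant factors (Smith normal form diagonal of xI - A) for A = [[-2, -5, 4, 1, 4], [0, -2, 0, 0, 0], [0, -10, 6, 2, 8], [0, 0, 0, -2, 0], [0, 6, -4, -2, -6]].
The Jordan structure of A has elementary divisors (x + 2)^2, (x + 2), (x + 2), (x - 2). Arranging the block sizes at each eigenvalue in decreasing order and taking row products gives the invariant factors.

Invariant factors (smallest first, each dividing the next): x + 2, x + 2, (x - 2)(x + 2)^2.

Check: the last factor (x - 2)(x + 2)^2 is the minimal polynomial, and the product (x - 2)(x + 2)^4 is the characteristic polynomial.

x + 2, x + 2, (x - 2)(x + 2)^2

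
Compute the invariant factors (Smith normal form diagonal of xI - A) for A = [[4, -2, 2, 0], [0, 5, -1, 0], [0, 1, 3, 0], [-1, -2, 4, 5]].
The Jordan structure of A has elementary divisors (x - 4)^2, (x - 4), (x - 5). Arranging the block sizes at each eigenvalue in decreasing order and taking row products gives the invariant factors.

Invariant factors (smallest first, each dividing the next): x - 4, (x - 5)(x - 4)^2.

Check: the last factor (x - 5)(x - 4)^2 is the minimal polynomial, and the product (x - 5)(x - 4)^3 is the characteristic polynomial.

x - 4, (x - 5)(x - 4)^2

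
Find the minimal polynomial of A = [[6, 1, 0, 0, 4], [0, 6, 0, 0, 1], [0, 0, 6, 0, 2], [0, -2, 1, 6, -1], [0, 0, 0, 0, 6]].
m_A(x) = (x - 6)^3

The characteristic polynomial factors as (x - 6)^5. The minimal polynomial is ∏(x - λ)^{k_λ} where k_λ is the size of the largest Jordan block at λ.

For λ = 6: rank(A - 6I) = 3, and the largest Jordan block has size 3 (the smallest k with rank((A - 6I)^k) = rank((A - 6I)^(k+1))).

So m_A(x) = (x - 6)^3.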